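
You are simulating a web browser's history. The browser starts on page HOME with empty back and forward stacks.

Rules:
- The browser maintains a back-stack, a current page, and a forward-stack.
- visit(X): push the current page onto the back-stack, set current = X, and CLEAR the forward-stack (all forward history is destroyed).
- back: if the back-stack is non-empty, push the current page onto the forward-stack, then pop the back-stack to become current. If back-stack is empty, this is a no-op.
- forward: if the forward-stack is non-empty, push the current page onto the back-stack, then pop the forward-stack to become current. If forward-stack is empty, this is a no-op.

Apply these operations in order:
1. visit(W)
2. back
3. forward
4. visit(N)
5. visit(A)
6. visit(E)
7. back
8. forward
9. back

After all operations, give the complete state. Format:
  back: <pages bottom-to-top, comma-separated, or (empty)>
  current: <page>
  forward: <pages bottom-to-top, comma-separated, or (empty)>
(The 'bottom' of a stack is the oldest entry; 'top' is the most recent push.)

Answer: back: HOME,W,N
current: A
forward: E

Derivation:
After 1 (visit(W)): cur=W back=1 fwd=0
After 2 (back): cur=HOME back=0 fwd=1
After 3 (forward): cur=W back=1 fwd=0
After 4 (visit(N)): cur=N back=2 fwd=0
After 5 (visit(A)): cur=A back=3 fwd=0
After 6 (visit(E)): cur=E back=4 fwd=0
After 7 (back): cur=A back=3 fwd=1
After 8 (forward): cur=E back=4 fwd=0
After 9 (back): cur=A back=3 fwd=1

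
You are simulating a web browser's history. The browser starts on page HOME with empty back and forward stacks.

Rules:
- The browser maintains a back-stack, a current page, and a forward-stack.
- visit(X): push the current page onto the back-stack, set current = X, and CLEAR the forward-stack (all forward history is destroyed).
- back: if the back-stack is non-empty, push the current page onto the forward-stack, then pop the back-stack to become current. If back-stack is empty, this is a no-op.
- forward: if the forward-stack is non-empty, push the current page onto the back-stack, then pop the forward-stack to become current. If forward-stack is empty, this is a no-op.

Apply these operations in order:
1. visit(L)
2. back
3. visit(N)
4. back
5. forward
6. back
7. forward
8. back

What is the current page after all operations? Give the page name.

After 1 (visit(L)): cur=L back=1 fwd=0
After 2 (back): cur=HOME back=0 fwd=1
After 3 (visit(N)): cur=N back=1 fwd=0
After 4 (back): cur=HOME back=0 fwd=1
After 5 (forward): cur=N back=1 fwd=0
After 6 (back): cur=HOME back=0 fwd=1
After 7 (forward): cur=N back=1 fwd=0
After 8 (back): cur=HOME back=0 fwd=1

Answer: HOME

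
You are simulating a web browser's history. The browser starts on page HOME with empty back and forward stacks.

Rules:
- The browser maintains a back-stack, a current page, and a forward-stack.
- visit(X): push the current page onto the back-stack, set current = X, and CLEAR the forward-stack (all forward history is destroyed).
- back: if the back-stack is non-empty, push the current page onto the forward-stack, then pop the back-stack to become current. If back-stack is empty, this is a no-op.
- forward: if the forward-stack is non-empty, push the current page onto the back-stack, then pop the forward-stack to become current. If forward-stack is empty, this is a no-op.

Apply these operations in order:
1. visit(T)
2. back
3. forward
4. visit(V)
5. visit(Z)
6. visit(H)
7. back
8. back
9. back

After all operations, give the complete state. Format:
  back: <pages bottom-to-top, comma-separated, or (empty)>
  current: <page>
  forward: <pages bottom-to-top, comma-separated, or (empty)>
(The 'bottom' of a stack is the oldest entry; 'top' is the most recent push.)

Answer: back: HOME
current: T
forward: H,Z,V

Derivation:
After 1 (visit(T)): cur=T back=1 fwd=0
After 2 (back): cur=HOME back=0 fwd=1
After 3 (forward): cur=T back=1 fwd=0
After 4 (visit(V)): cur=V back=2 fwd=0
After 5 (visit(Z)): cur=Z back=3 fwd=0
After 6 (visit(H)): cur=H back=4 fwd=0
After 7 (back): cur=Z back=3 fwd=1
After 8 (back): cur=V back=2 fwd=2
After 9 (back): cur=T back=1 fwd=3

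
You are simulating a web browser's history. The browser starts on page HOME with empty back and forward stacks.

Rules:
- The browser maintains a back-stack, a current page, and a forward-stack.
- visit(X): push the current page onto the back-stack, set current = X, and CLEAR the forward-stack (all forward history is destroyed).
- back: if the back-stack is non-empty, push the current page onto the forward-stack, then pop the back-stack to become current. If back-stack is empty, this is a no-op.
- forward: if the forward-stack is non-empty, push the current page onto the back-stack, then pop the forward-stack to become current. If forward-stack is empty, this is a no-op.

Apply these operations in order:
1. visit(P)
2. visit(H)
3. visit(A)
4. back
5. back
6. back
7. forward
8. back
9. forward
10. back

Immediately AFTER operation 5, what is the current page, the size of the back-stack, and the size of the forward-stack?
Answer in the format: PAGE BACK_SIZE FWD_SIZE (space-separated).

After 1 (visit(P)): cur=P back=1 fwd=0
After 2 (visit(H)): cur=H back=2 fwd=0
After 3 (visit(A)): cur=A back=3 fwd=0
After 4 (back): cur=H back=2 fwd=1
After 5 (back): cur=P back=1 fwd=2

P 1 2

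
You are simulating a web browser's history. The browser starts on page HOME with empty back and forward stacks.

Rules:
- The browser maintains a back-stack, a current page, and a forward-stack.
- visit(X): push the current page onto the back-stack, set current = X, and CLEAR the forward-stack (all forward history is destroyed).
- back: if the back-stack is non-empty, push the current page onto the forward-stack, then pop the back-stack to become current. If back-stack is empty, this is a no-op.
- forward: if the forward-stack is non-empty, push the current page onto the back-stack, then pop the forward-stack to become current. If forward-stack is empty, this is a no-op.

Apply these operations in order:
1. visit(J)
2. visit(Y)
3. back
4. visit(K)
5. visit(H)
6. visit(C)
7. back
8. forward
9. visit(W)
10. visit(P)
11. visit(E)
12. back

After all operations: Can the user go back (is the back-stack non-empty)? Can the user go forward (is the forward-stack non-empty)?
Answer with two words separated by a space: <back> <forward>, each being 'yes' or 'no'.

Answer: yes yes

Derivation:
After 1 (visit(J)): cur=J back=1 fwd=0
After 2 (visit(Y)): cur=Y back=2 fwd=0
After 3 (back): cur=J back=1 fwd=1
After 4 (visit(K)): cur=K back=2 fwd=0
After 5 (visit(H)): cur=H back=3 fwd=0
After 6 (visit(C)): cur=C back=4 fwd=0
After 7 (back): cur=H back=3 fwd=1
After 8 (forward): cur=C back=4 fwd=0
After 9 (visit(W)): cur=W back=5 fwd=0
After 10 (visit(P)): cur=P back=6 fwd=0
After 11 (visit(E)): cur=E back=7 fwd=0
After 12 (back): cur=P back=6 fwd=1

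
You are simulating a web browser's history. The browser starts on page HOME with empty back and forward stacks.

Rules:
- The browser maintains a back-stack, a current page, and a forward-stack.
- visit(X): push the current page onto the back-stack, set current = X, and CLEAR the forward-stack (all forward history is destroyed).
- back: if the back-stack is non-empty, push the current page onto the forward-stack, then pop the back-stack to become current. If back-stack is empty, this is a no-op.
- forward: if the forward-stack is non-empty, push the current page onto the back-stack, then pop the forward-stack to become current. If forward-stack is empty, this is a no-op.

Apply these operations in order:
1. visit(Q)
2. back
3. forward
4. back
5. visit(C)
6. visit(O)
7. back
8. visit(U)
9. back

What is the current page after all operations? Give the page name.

After 1 (visit(Q)): cur=Q back=1 fwd=0
After 2 (back): cur=HOME back=0 fwd=1
After 3 (forward): cur=Q back=1 fwd=0
After 4 (back): cur=HOME back=0 fwd=1
After 5 (visit(C)): cur=C back=1 fwd=0
After 6 (visit(O)): cur=O back=2 fwd=0
After 7 (back): cur=C back=1 fwd=1
After 8 (visit(U)): cur=U back=2 fwd=0
After 9 (back): cur=C back=1 fwd=1

Answer: C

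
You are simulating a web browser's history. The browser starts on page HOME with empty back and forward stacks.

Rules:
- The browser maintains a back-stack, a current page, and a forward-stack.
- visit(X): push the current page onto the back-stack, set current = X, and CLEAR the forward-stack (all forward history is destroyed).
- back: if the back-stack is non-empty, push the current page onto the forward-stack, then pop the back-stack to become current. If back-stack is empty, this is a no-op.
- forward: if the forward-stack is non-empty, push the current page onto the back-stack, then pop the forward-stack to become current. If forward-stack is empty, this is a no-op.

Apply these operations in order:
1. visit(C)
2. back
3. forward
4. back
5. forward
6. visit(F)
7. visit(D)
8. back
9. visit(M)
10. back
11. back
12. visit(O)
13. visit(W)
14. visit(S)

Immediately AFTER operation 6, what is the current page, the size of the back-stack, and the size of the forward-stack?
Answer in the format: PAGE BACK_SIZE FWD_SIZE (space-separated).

After 1 (visit(C)): cur=C back=1 fwd=0
After 2 (back): cur=HOME back=0 fwd=1
After 3 (forward): cur=C back=1 fwd=0
After 4 (back): cur=HOME back=0 fwd=1
After 5 (forward): cur=C back=1 fwd=0
After 6 (visit(F)): cur=F back=2 fwd=0

F 2 0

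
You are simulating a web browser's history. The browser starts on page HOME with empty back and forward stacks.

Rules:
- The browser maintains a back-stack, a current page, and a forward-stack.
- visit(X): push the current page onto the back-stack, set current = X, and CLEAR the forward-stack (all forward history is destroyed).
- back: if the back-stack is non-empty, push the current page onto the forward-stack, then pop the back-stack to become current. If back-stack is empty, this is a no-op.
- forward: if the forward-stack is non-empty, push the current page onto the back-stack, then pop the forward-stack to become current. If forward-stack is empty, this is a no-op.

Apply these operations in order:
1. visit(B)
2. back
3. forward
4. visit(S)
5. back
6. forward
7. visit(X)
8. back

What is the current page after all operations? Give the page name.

After 1 (visit(B)): cur=B back=1 fwd=0
After 2 (back): cur=HOME back=0 fwd=1
After 3 (forward): cur=B back=1 fwd=0
After 4 (visit(S)): cur=S back=2 fwd=0
After 5 (back): cur=B back=1 fwd=1
After 6 (forward): cur=S back=2 fwd=0
After 7 (visit(X)): cur=X back=3 fwd=0
After 8 (back): cur=S back=2 fwd=1

Answer: S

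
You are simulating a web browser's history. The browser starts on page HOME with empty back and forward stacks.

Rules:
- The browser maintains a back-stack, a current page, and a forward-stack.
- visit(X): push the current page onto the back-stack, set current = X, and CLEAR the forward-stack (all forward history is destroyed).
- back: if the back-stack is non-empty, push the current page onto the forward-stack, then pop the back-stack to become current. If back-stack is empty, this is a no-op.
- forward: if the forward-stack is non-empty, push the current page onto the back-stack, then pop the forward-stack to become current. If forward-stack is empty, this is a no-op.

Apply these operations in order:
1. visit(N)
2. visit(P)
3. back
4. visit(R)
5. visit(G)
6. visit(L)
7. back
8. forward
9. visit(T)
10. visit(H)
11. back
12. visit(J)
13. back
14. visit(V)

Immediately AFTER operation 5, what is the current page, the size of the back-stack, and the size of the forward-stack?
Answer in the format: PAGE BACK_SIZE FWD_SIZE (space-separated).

After 1 (visit(N)): cur=N back=1 fwd=0
After 2 (visit(P)): cur=P back=2 fwd=0
After 3 (back): cur=N back=1 fwd=1
After 4 (visit(R)): cur=R back=2 fwd=0
After 5 (visit(G)): cur=G back=3 fwd=0

G 3 0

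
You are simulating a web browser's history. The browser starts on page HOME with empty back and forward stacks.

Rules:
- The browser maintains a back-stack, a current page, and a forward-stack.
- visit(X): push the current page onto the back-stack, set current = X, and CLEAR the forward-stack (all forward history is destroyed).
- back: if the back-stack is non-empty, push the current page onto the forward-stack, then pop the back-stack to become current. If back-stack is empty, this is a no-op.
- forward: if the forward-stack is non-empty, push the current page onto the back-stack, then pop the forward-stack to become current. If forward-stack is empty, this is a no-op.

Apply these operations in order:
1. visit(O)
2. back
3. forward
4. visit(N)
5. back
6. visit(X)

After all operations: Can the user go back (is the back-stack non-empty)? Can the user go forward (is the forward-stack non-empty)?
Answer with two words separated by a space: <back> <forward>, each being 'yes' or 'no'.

After 1 (visit(O)): cur=O back=1 fwd=0
After 2 (back): cur=HOME back=0 fwd=1
After 3 (forward): cur=O back=1 fwd=0
After 4 (visit(N)): cur=N back=2 fwd=0
After 5 (back): cur=O back=1 fwd=1
After 6 (visit(X)): cur=X back=2 fwd=0

Answer: yes no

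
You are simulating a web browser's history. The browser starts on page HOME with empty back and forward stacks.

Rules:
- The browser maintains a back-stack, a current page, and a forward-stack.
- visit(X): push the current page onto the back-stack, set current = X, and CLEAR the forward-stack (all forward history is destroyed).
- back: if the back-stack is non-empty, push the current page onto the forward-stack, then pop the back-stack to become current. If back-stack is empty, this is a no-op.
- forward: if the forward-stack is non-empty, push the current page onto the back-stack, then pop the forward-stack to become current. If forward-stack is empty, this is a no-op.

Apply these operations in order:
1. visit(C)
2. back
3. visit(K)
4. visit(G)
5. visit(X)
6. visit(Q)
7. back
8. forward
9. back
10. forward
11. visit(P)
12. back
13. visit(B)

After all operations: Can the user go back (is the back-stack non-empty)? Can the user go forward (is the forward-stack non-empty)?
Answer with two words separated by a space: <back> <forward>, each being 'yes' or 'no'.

Answer: yes no

Derivation:
After 1 (visit(C)): cur=C back=1 fwd=0
After 2 (back): cur=HOME back=0 fwd=1
After 3 (visit(K)): cur=K back=1 fwd=0
After 4 (visit(G)): cur=G back=2 fwd=0
After 5 (visit(X)): cur=X back=3 fwd=0
After 6 (visit(Q)): cur=Q back=4 fwd=0
After 7 (back): cur=X back=3 fwd=1
After 8 (forward): cur=Q back=4 fwd=0
After 9 (back): cur=X back=3 fwd=1
After 10 (forward): cur=Q back=4 fwd=0
After 11 (visit(P)): cur=P back=5 fwd=0
After 12 (back): cur=Q back=4 fwd=1
After 13 (visit(B)): cur=B back=5 fwd=0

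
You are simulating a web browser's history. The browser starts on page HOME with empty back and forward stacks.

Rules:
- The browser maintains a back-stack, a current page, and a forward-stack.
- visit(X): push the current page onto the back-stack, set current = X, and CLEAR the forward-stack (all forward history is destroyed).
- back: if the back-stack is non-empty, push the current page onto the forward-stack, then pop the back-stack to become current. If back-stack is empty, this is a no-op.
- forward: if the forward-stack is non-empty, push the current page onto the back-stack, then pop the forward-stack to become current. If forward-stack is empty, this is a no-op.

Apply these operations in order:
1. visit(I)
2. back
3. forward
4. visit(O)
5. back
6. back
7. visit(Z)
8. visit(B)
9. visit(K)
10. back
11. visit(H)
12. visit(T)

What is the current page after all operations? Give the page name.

Answer: T

Derivation:
After 1 (visit(I)): cur=I back=1 fwd=0
After 2 (back): cur=HOME back=0 fwd=1
After 3 (forward): cur=I back=1 fwd=0
After 4 (visit(O)): cur=O back=2 fwd=0
After 5 (back): cur=I back=1 fwd=1
After 6 (back): cur=HOME back=0 fwd=2
After 7 (visit(Z)): cur=Z back=1 fwd=0
After 8 (visit(B)): cur=B back=2 fwd=0
After 9 (visit(K)): cur=K back=3 fwd=0
After 10 (back): cur=B back=2 fwd=1
After 11 (visit(H)): cur=H back=3 fwd=0
After 12 (visit(T)): cur=T back=4 fwd=0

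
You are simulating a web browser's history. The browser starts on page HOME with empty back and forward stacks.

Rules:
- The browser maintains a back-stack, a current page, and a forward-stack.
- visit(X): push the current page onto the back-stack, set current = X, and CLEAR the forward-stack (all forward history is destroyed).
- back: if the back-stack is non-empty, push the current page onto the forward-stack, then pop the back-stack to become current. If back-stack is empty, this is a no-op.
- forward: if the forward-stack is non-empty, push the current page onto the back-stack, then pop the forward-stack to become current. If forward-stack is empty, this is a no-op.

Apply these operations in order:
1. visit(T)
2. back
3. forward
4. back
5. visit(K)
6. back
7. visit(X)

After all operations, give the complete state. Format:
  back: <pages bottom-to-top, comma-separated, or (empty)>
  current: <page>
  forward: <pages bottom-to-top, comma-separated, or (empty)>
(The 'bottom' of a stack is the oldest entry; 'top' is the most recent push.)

Answer: back: HOME
current: X
forward: (empty)

Derivation:
After 1 (visit(T)): cur=T back=1 fwd=0
After 2 (back): cur=HOME back=0 fwd=1
After 3 (forward): cur=T back=1 fwd=0
After 4 (back): cur=HOME back=0 fwd=1
After 5 (visit(K)): cur=K back=1 fwd=0
After 6 (back): cur=HOME back=0 fwd=1
After 7 (visit(X)): cur=X back=1 fwd=0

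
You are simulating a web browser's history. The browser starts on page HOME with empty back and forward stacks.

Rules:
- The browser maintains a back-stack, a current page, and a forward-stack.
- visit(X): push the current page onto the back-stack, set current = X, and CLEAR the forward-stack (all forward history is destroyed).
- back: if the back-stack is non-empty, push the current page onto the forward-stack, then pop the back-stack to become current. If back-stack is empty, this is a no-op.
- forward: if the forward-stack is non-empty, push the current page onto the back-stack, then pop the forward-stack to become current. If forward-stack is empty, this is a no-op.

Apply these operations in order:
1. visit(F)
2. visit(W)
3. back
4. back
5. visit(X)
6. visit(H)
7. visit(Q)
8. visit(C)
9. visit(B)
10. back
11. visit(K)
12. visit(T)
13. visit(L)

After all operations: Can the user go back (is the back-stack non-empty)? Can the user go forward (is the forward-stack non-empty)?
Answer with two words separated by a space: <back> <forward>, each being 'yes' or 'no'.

Answer: yes no

Derivation:
After 1 (visit(F)): cur=F back=1 fwd=0
After 2 (visit(W)): cur=W back=2 fwd=0
After 3 (back): cur=F back=1 fwd=1
After 4 (back): cur=HOME back=0 fwd=2
After 5 (visit(X)): cur=X back=1 fwd=0
After 6 (visit(H)): cur=H back=2 fwd=0
After 7 (visit(Q)): cur=Q back=3 fwd=0
After 8 (visit(C)): cur=C back=4 fwd=0
After 9 (visit(B)): cur=B back=5 fwd=0
After 10 (back): cur=C back=4 fwd=1
After 11 (visit(K)): cur=K back=5 fwd=0
After 12 (visit(T)): cur=T back=6 fwd=0
After 13 (visit(L)): cur=L back=7 fwd=0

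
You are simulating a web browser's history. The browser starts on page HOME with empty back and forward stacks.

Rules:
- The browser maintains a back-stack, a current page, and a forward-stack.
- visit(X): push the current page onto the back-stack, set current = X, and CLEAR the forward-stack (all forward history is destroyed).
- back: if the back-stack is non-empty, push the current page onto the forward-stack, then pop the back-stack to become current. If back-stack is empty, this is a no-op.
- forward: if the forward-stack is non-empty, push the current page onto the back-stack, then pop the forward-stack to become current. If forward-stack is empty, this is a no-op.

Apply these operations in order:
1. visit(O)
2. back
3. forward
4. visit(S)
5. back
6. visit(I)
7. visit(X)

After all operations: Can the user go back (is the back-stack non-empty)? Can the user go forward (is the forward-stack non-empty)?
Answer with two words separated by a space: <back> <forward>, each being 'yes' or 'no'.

After 1 (visit(O)): cur=O back=1 fwd=0
After 2 (back): cur=HOME back=0 fwd=1
After 3 (forward): cur=O back=1 fwd=0
After 4 (visit(S)): cur=S back=2 fwd=0
After 5 (back): cur=O back=1 fwd=1
After 6 (visit(I)): cur=I back=2 fwd=0
After 7 (visit(X)): cur=X back=3 fwd=0

Answer: yes no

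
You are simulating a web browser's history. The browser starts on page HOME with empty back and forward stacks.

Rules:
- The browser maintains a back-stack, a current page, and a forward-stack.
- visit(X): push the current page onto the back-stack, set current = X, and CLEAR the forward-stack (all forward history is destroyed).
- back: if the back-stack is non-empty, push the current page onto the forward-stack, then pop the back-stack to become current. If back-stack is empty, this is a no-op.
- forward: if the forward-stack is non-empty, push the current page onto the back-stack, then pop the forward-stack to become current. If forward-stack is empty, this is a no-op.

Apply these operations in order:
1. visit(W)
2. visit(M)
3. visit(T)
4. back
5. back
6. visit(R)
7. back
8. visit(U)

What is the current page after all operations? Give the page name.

Answer: U

Derivation:
After 1 (visit(W)): cur=W back=1 fwd=0
After 2 (visit(M)): cur=M back=2 fwd=0
After 3 (visit(T)): cur=T back=3 fwd=0
After 4 (back): cur=M back=2 fwd=1
After 5 (back): cur=W back=1 fwd=2
After 6 (visit(R)): cur=R back=2 fwd=0
After 7 (back): cur=W back=1 fwd=1
After 8 (visit(U)): cur=U back=2 fwd=0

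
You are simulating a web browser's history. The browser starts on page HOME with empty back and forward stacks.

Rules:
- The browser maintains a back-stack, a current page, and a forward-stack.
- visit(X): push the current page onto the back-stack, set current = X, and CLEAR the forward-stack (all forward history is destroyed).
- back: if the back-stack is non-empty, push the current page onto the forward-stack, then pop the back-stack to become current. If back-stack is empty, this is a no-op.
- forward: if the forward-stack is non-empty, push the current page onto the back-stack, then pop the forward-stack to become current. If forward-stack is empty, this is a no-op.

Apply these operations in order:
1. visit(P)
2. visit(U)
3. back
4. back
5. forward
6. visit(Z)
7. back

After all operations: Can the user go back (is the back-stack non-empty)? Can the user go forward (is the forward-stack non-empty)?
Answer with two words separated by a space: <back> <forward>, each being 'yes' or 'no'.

Answer: yes yes

Derivation:
After 1 (visit(P)): cur=P back=1 fwd=0
After 2 (visit(U)): cur=U back=2 fwd=0
After 3 (back): cur=P back=1 fwd=1
After 4 (back): cur=HOME back=0 fwd=2
After 5 (forward): cur=P back=1 fwd=1
After 6 (visit(Z)): cur=Z back=2 fwd=0
After 7 (back): cur=P back=1 fwd=1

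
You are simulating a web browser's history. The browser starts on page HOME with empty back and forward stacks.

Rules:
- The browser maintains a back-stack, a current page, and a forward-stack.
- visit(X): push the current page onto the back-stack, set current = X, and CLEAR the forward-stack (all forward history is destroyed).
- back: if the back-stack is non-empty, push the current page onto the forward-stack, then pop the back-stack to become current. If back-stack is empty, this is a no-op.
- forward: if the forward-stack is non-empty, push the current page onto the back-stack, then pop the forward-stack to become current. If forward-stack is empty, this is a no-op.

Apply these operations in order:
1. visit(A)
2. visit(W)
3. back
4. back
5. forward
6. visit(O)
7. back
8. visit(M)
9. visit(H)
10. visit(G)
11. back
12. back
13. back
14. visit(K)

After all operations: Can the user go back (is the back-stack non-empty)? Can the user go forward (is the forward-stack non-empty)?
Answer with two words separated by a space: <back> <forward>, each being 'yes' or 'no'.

After 1 (visit(A)): cur=A back=1 fwd=0
After 2 (visit(W)): cur=W back=2 fwd=0
After 3 (back): cur=A back=1 fwd=1
After 4 (back): cur=HOME back=0 fwd=2
After 5 (forward): cur=A back=1 fwd=1
After 6 (visit(O)): cur=O back=2 fwd=0
After 7 (back): cur=A back=1 fwd=1
After 8 (visit(M)): cur=M back=2 fwd=0
After 9 (visit(H)): cur=H back=3 fwd=0
After 10 (visit(G)): cur=G back=4 fwd=0
After 11 (back): cur=H back=3 fwd=1
After 12 (back): cur=M back=2 fwd=2
After 13 (back): cur=A back=1 fwd=3
After 14 (visit(K)): cur=K back=2 fwd=0

Answer: yes no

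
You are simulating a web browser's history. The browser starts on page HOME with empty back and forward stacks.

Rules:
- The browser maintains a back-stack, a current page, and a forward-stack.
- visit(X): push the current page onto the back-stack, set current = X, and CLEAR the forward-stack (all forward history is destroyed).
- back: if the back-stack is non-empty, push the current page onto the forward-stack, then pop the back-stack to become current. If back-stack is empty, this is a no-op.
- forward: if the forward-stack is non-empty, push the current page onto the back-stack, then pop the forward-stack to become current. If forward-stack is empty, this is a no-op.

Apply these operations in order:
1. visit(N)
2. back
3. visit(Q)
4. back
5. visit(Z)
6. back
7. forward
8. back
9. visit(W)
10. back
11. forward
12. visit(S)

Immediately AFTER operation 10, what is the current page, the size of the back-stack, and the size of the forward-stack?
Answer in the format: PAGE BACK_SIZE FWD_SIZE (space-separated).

After 1 (visit(N)): cur=N back=1 fwd=0
After 2 (back): cur=HOME back=0 fwd=1
After 3 (visit(Q)): cur=Q back=1 fwd=0
After 4 (back): cur=HOME back=0 fwd=1
After 5 (visit(Z)): cur=Z back=1 fwd=0
After 6 (back): cur=HOME back=0 fwd=1
After 7 (forward): cur=Z back=1 fwd=0
After 8 (back): cur=HOME back=0 fwd=1
After 9 (visit(W)): cur=W back=1 fwd=0
After 10 (back): cur=HOME back=0 fwd=1

HOME 0 1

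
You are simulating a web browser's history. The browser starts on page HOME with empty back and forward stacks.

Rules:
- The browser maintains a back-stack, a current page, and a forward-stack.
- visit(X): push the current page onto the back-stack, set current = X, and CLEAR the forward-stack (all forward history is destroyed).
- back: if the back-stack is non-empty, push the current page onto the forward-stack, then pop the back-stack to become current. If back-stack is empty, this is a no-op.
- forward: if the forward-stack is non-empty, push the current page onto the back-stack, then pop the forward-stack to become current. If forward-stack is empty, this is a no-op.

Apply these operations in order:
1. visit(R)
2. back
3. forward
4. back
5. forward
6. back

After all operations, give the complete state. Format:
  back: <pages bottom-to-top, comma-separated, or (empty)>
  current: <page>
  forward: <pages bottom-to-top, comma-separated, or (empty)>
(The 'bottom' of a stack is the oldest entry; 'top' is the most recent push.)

After 1 (visit(R)): cur=R back=1 fwd=0
After 2 (back): cur=HOME back=0 fwd=1
After 3 (forward): cur=R back=1 fwd=0
After 4 (back): cur=HOME back=0 fwd=1
After 5 (forward): cur=R back=1 fwd=0
After 6 (back): cur=HOME back=0 fwd=1

Answer: back: (empty)
current: HOME
forward: R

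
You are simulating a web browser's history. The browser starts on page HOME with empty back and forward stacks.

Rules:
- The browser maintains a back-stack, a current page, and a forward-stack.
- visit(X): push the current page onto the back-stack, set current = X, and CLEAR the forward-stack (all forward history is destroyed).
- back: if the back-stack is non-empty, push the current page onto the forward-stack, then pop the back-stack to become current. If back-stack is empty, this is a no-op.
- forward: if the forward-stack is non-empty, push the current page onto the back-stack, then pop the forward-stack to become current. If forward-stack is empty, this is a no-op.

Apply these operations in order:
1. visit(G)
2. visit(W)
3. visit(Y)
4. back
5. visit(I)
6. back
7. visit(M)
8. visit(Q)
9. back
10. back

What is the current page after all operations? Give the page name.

After 1 (visit(G)): cur=G back=1 fwd=0
After 2 (visit(W)): cur=W back=2 fwd=0
After 3 (visit(Y)): cur=Y back=3 fwd=0
After 4 (back): cur=W back=2 fwd=1
After 5 (visit(I)): cur=I back=3 fwd=0
After 6 (back): cur=W back=2 fwd=1
After 7 (visit(M)): cur=M back=3 fwd=0
After 8 (visit(Q)): cur=Q back=4 fwd=0
After 9 (back): cur=M back=3 fwd=1
After 10 (back): cur=W back=2 fwd=2

Answer: W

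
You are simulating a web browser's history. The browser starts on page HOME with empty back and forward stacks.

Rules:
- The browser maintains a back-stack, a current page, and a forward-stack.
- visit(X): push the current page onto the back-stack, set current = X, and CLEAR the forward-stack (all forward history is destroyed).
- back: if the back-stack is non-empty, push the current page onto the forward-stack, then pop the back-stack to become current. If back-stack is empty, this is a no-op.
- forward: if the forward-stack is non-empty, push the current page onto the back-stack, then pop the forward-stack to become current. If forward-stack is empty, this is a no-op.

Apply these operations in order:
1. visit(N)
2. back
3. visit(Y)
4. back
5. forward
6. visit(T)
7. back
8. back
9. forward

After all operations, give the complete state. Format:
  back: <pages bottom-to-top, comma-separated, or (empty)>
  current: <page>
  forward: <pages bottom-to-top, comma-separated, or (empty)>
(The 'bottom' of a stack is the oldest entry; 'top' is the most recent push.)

After 1 (visit(N)): cur=N back=1 fwd=0
After 2 (back): cur=HOME back=0 fwd=1
After 3 (visit(Y)): cur=Y back=1 fwd=0
After 4 (back): cur=HOME back=0 fwd=1
After 5 (forward): cur=Y back=1 fwd=0
After 6 (visit(T)): cur=T back=2 fwd=0
After 7 (back): cur=Y back=1 fwd=1
After 8 (back): cur=HOME back=0 fwd=2
After 9 (forward): cur=Y back=1 fwd=1

Answer: back: HOME
current: Y
forward: T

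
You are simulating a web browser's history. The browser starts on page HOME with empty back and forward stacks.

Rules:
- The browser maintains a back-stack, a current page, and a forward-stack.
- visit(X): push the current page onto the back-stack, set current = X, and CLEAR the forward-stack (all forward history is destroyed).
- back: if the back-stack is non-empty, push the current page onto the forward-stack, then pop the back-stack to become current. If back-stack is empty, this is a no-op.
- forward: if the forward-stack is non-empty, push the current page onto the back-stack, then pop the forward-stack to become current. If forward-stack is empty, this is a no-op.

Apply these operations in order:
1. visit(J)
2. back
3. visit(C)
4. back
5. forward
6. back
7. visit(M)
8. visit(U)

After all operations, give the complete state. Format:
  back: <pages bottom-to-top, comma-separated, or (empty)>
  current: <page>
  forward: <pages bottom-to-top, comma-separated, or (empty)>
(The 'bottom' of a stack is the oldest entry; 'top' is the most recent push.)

After 1 (visit(J)): cur=J back=1 fwd=0
After 2 (back): cur=HOME back=0 fwd=1
After 3 (visit(C)): cur=C back=1 fwd=0
After 4 (back): cur=HOME back=0 fwd=1
After 5 (forward): cur=C back=1 fwd=0
After 6 (back): cur=HOME back=0 fwd=1
After 7 (visit(M)): cur=M back=1 fwd=0
After 8 (visit(U)): cur=U back=2 fwd=0

Answer: back: HOME,M
current: U
forward: (empty)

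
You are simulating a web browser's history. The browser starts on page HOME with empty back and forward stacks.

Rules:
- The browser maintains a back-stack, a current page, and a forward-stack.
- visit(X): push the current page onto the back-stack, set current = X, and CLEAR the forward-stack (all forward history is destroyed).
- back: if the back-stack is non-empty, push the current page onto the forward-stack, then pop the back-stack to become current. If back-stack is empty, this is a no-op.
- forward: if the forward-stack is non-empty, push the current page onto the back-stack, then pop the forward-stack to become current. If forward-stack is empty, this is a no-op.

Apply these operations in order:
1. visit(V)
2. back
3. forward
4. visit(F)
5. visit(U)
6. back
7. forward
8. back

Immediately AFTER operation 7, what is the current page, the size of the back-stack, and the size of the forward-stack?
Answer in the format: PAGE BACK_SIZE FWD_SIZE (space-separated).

After 1 (visit(V)): cur=V back=1 fwd=0
After 2 (back): cur=HOME back=0 fwd=1
After 3 (forward): cur=V back=1 fwd=0
After 4 (visit(F)): cur=F back=2 fwd=0
After 5 (visit(U)): cur=U back=3 fwd=0
After 6 (back): cur=F back=2 fwd=1
After 7 (forward): cur=U back=3 fwd=0

U 3 0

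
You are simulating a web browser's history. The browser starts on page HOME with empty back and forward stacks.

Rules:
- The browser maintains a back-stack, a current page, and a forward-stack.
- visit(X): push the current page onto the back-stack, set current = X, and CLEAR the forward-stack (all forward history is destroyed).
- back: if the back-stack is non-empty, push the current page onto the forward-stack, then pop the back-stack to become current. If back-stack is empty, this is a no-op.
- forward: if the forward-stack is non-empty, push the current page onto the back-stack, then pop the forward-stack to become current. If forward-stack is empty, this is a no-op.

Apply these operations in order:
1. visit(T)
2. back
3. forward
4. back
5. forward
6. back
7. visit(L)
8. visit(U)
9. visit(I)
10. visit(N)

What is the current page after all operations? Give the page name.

After 1 (visit(T)): cur=T back=1 fwd=0
After 2 (back): cur=HOME back=0 fwd=1
After 3 (forward): cur=T back=1 fwd=0
After 4 (back): cur=HOME back=0 fwd=1
After 5 (forward): cur=T back=1 fwd=0
After 6 (back): cur=HOME back=0 fwd=1
After 7 (visit(L)): cur=L back=1 fwd=0
After 8 (visit(U)): cur=U back=2 fwd=0
After 9 (visit(I)): cur=I back=3 fwd=0
After 10 (visit(N)): cur=N back=4 fwd=0

Answer: N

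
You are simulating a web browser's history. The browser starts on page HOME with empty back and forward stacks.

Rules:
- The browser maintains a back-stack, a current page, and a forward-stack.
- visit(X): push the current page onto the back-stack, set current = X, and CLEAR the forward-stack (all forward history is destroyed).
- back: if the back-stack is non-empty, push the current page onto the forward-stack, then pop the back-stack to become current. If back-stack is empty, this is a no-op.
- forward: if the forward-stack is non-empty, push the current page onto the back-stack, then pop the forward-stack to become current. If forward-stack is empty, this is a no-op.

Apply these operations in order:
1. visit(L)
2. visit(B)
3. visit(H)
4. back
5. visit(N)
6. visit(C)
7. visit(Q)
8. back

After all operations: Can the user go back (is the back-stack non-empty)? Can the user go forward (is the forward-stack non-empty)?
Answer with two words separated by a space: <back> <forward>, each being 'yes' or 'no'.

After 1 (visit(L)): cur=L back=1 fwd=0
After 2 (visit(B)): cur=B back=2 fwd=0
After 3 (visit(H)): cur=H back=3 fwd=0
After 4 (back): cur=B back=2 fwd=1
After 5 (visit(N)): cur=N back=3 fwd=0
After 6 (visit(C)): cur=C back=4 fwd=0
After 7 (visit(Q)): cur=Q back=5 fwd=0
After 8 (back): cur=C back=4 fwd=1

Answer: yes yes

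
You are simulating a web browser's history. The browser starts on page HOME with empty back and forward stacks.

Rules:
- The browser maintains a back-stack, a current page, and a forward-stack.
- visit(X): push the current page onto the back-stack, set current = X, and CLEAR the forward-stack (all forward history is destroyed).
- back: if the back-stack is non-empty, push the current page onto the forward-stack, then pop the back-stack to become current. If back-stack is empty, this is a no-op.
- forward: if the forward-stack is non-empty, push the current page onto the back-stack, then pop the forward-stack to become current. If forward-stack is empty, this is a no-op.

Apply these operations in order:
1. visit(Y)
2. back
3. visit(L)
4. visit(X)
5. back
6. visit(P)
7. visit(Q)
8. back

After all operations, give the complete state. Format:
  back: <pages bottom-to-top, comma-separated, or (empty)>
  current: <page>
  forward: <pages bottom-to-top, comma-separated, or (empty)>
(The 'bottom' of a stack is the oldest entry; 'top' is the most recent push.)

Answer: back: HOME,L
current: P
forward: Q

Derivation:
After 1 (visit(Y)): cur=Y back=1 fwd=0
After 2 (back): cur=HOME back=0 fwd=1
After 3 (visit(L)): cur=L back=1 fwd=0
After 4 (visit(X)): cur=X back=2 fwd=0
After 5 (back): cur=L back=1 fwd=1
After 6 (visit(P)): cur=P back=2 fwd=0
After 7 (visit(Q)): cur=Q back=3 fwd=0
After 8 (back): cur=P back=2 fwd=1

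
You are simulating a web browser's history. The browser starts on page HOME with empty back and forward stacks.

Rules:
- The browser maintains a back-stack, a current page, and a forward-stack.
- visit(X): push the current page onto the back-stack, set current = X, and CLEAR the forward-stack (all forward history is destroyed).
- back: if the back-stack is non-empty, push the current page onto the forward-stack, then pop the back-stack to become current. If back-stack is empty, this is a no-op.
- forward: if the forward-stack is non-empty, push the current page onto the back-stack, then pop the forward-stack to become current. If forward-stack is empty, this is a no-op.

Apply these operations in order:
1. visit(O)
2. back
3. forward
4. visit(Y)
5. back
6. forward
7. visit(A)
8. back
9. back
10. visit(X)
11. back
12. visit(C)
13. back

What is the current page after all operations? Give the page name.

After 1 (visit(O)): cur=O back=1 fwd=0
After 2 (back): cur=HOME back=0 fwd=1
After 3 (forward): cur=O back=1 fwd=0
After 4 (visit(Y)): cur=Y back=2 fwd=0
After 5 (back): cur=O back=1 fwd=1
After 6 (forward): cur=Y back=2 fwd=0
After 7 (visit(A)): cur=A back=3 fwd=0
After 8 (back): cur=Y back=2 fwd=1
After 9 (back): cur=O back=1 fwd=2
After 10 (visit(X)): cur=X back=2 fwd=0
After 11 (back): cur=O back=1 fwd=1
After 12 (visit(C)): cur=C back=2 fwd=0
After 13 (back): cur=O back=1 fwd=1

Answer: O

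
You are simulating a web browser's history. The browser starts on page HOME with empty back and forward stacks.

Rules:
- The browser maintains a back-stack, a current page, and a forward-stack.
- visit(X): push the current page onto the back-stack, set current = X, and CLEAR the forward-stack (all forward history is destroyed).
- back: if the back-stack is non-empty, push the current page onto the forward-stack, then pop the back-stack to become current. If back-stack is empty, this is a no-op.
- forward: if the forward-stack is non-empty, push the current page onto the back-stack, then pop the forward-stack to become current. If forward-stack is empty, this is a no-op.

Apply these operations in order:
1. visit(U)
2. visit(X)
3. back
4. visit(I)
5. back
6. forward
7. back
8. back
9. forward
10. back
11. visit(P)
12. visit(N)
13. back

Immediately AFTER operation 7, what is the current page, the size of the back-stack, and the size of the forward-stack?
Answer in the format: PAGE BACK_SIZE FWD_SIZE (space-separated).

After 1 (visit(U)): cur=U back=1 fwd=0
After 2 (visit(X)): cur=X back=2 fwd=0
After 3 (back): cur=U back=1 fwd=1
After 4 (visit(I)): cur=I back=2 fwd=0
After 5 (back): cur=U back=1 fwd=1
After 6 (forward): cur=I back=2 fwd=0
After 7 (back): cur=U back=1 fwd=1

U 1 1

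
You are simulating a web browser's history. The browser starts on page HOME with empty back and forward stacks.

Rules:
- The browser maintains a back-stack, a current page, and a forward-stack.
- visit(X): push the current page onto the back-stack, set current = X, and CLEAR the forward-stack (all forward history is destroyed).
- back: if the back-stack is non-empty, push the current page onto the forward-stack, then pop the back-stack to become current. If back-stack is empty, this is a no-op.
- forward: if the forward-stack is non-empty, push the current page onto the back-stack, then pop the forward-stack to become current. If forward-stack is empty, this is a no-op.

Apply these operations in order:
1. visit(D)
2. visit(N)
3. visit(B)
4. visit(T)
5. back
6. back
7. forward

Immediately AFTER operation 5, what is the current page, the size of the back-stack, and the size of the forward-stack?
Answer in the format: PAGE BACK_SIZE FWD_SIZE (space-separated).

After 1 (visit(D)): cur=D back=1 fwd=0
After 2 (visit(N)): cur=N back=2 fwd=0
After 3 (visit(B)): cur=B back=3 fwd=0
After 4 (visit(T)): cur=T back=4 fwd=0
After 5 (back): cur=B back=3 fwd=1

B 3 1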